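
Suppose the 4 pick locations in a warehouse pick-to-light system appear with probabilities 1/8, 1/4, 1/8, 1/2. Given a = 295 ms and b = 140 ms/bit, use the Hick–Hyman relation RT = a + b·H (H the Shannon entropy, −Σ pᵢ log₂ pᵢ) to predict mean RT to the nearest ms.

H = −Σ pᵢ log₂ pᵢ = 0.125·3 + 0.25·2 + 0.125·3 + 0.5·1 = 1.750 bits.
RT = 295 + 140 × 1.750 = 540.00 ms.

540 ms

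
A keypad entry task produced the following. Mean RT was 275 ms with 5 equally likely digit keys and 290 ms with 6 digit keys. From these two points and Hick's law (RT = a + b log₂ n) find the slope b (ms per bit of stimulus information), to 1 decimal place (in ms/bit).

b = (RT₂ − RT₁)/(log₂ n₂ − log₂ n₁) = (290 − 275)/(2.5850 − 2.3219) = 57.027 ms/bit.

57.0 ms/bit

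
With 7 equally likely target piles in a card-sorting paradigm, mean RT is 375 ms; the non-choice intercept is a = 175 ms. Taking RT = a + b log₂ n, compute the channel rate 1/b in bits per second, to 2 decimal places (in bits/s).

b = (375 − 175)/log₂ 7 = 200/2.8074 = 71.241 ms per bit = 0.07124 s/bit; the reciprocal is 14.037 bits/s.

14.04 bits/s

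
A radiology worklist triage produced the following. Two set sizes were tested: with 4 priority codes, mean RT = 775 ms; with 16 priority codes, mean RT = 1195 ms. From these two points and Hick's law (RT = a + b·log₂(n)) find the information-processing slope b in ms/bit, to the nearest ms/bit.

210 ms/bit

The slope on a log₂ axis is (1195 − 775) / (4 − 2) = 210 ms/bit.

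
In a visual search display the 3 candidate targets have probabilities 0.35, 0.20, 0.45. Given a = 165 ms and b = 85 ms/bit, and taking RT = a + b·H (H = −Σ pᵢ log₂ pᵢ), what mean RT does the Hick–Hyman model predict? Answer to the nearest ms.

294 ms

Entropy contributions −pᵢ log₂ pᵢ: 0.5301, 0.4644, 0.5184; sum H = 1.5129 bits.
RT = a + bH = 165 + 85·1.5129 = 293.60 ms.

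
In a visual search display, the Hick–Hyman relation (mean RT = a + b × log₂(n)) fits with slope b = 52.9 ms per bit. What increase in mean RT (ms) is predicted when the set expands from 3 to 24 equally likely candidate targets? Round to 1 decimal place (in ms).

ΔRT = (a + b log₂ n₂) − (a + b log₂ n₁) = b·(log₂ n₂ − log₂ n₁).
log₂(24) − log₂(3) = log₂(24/3) = log₂(8) = 3.
ΔRT = 52.9 × 3.0000 = 158.700 ms.

158.7 ms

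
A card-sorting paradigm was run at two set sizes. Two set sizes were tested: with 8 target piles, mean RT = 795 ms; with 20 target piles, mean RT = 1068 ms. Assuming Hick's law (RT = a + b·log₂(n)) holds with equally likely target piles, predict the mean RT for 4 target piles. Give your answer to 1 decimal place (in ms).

588.5 ms

Solve the two-equation system in a and b:
  b = (1068 − 795) / (log₂ 20 − log₂ 8) = 273 / (4.3219 − 3) = 206.517 ms/bit
  a = 795 − 206.517 × 3 = 175.450 ms
Then RT(4) = 175.450 + 206.517 × log₂ 4 = 175.450 + 206.517 × 2 ≈ 588.483 ms.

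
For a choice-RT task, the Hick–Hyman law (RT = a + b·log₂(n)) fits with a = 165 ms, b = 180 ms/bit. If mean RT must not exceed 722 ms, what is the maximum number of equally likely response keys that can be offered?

Information budget: (722 − 165)/180 = 3.0944 bits, so n ≤ 2^3.0944 = 8.541 → at most 8.

8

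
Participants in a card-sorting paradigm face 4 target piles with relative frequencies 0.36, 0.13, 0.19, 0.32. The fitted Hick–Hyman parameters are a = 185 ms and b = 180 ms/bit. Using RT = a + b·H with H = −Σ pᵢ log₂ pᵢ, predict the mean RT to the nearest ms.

H = 0.36·log₂(1/0.36) + 0.13·log₂(1/0.13) + 0.19·log₂(1/0.19) + 0.32·log₂(1/0.32) = 1.8945 bits.
RT = 185 + 180 × 1.8945 = 526.01 ms.

526 ms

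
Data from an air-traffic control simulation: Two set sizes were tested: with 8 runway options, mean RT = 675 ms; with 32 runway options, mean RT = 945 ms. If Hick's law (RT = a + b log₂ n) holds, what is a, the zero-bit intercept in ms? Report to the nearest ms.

270 ms

The slope on a log₂ axis is (945 − 675) / (5 − 3) = 135 ms/bit.
a = RT₁ − b·log₂ n₁ = 675 − 135 × 3 = 270.000 ms.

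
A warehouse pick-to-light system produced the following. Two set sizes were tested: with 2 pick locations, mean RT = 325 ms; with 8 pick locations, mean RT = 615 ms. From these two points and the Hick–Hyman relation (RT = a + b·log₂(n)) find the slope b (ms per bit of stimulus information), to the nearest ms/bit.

145 ms/bit

Slope: b = (615 − 325) / (log₂ 8 − log₂ 2) = 290/2.0000 = 145 ms/bit.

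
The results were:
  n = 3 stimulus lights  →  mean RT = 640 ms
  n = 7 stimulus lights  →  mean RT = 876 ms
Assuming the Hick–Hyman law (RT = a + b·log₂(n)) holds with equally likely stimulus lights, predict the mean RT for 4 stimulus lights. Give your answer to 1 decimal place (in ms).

720.1 ms

With log₂ n on the abscissa the relation is linear; from the two conditions:
  b = (876 − 640) / (log₂ 7 − log₂ 3) = 236 / (2.8074 − 1.5850) = 193.064 ms/bit
  a = 640 − 193.064 × 1.5850 = 334.001 ms
Then RT(4) = 334.001 + 193.064 × log₂ 4 = 334.001 + 193.064 × 2 ≈ 720.129 ms.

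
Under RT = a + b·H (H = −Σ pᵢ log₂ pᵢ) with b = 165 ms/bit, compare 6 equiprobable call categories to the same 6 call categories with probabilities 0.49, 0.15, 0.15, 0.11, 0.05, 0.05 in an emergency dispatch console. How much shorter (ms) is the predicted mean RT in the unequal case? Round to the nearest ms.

79 ms

The RT saving is b·ΔH. Equiprobable H₀ = log₂(6) = 2.5850 bits; with the given probabilities H = 2.1079 bits.
b·(H₀ − H) = 165 × (2.5850 − 2.1079) = 78.72 ms.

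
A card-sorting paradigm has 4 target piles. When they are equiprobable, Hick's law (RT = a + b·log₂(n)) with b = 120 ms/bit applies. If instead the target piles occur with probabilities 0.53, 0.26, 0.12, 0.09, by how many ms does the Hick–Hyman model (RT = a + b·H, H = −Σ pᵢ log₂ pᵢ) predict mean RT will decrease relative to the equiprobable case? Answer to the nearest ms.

40 ms

Equiprobable entropy H₀ = log₂ 4 = 2.0000 bits.
Skewed entropy H = −Σ pᵢ log₂ pᵢ = 1.6705 bits.
ΔRT = b·(H₀ − H) = 120 × 0.3295 = 39.55 ms.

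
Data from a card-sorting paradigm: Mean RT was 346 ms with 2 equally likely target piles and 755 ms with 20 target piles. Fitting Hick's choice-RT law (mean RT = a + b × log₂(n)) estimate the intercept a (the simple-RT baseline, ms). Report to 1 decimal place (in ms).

222.9 ms

b = (RT₂ − RT₁)/(log₂ n₂ − log₂ n₁) = (755 − 346)/(4.3219 − 1) = 123.121 ms/bit.
Intercept: a = 346 − 123.121·log₂(2) = 222.879 ms.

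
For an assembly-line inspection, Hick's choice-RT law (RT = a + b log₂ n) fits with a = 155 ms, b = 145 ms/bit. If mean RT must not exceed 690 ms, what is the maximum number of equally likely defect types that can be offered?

12

145·log₂ n ≤ 690 − 155 = 535, giving log₂ n ≤ 3.6897 and n ≤ 12.903. The largest whole number is 12.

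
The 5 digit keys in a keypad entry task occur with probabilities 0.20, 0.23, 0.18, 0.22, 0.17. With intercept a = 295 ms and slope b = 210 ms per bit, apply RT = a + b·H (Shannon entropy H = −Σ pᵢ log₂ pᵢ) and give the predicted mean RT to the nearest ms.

781 ms

H = 0.20·log₂(1/0.20) + 0.23·log₂(1/0.23) + 0.18·log₂(1/0.18) + 0.22·log₂(1/0.22) + 0.17·log₂(1/0.17) = 2.3125 bits.
RT = 295 + 210 × 2.3125 = 780.63 ms.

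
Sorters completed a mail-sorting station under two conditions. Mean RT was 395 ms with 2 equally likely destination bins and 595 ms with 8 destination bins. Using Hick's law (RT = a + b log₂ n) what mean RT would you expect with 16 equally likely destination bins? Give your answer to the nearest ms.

Fit slope and intercept:
  b = (595 − 395) / (log₂ 8 − log₂ 2) = 200 / (3 − 1) = 100 ms/bit
  a = 395 − 100 × 1 = 295 ms
Then RT(16) = 295 + 100 × log₂ 16 = 295 + 100 × 4 ≈ 695.000 ms.

695 ms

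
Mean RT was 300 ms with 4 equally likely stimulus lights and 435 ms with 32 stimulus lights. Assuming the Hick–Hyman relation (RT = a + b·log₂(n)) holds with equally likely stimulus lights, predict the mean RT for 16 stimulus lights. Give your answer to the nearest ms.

Solve the two-equation system in a and b:
  b = (435 − 300) / (log₂ 32 − log₂ 4) = 135 / (5 − 2) = 45 ms/bit
  a = 300 − 45 × 2 = 210 ms
Then RT(16) = 210 + 45 × log₂ 16 = 210 + 45 × 4 ≈ 390.000 ms.

390 ms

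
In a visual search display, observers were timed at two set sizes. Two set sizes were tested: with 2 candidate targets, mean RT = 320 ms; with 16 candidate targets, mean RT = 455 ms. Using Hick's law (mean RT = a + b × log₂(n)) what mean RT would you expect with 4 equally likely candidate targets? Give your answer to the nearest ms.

Solve the two-equation system in a and b:
  b = (455 − 320) / (log₂ 16 − log₂ 2) = 135 / (4 − 1) = 45 ms/bit
  a = 320 − 45 × 1 = 275 ms
Then RT(4) = 275 + 45 × log₂ 4 = 275 + 45 × 2 ≈ 365.000 ms.

365 ms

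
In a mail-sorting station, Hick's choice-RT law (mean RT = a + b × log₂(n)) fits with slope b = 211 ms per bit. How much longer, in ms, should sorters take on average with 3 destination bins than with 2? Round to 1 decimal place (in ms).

123.4 ms

ΔRT = (a + b log₂ n₂) − (a + b log₂ n₁) = b·(log₂ n₂ − log₂ n₁).
log₂(3) − log₂(2) = 1.5850 − 1 = 0.5850.
ΔRT = 211 × 0.5850 = 123.427 ms.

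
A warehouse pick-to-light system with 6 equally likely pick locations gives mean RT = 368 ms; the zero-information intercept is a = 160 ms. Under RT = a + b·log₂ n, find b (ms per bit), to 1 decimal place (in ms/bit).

log₂(6) = 2.5850 bits.
b = (RT − a)/log₂ n = (368 − 160) / 2.5850 = 80.465 ms/bit.

80.5 ms/bit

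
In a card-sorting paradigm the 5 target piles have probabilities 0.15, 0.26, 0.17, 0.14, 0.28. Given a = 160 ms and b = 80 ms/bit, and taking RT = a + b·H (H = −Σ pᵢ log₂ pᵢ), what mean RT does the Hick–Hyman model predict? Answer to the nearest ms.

Entropy contributions −pᵢ log₂ pᵢ: 0.4105, 0.5053, 0.4346, 0.3971, 0.5142; sum H = 2.2618 bits.
RT = a + bH = 160 + 80·2.2618 = 340.94 ms.

341 ms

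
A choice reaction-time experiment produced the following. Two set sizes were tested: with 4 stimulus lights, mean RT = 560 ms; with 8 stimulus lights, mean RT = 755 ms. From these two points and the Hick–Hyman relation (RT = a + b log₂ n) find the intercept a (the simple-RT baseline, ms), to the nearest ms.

b = (RT₂ − RT₁)/(log₂ n₂ − log₂ n₁) = (755 − 560)/(3 − 2) = 195 ms/bit.
Intercept: a = 560 − 195·log₂(4) = 170.000 ms.

170 ms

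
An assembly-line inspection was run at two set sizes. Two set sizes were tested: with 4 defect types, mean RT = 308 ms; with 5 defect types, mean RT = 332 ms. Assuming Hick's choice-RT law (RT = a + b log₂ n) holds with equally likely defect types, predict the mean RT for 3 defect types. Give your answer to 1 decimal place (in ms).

277.1 ms

RT is linear in log₂ n, so two points fix the line:
  b = (332 − 308) / (log₂ 5 − log₂ 4) = 24 / (2.3219 − 2) = 74.551 ms/bit
  a = 308 − 74.551 × 2 = 158.898 ms
Then RT(3) = 158.898 + 74.551 × log₂ 3 = 158.898 + 74.551 × 1.5850 ≈ 277.059 ms.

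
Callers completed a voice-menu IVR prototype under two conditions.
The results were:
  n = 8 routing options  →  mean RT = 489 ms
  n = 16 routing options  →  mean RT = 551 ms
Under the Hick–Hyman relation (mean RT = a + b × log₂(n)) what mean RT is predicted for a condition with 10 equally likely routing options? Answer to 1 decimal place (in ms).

509.0 ms

Solve the two-equation system in a and b:
  b = (551 − 489) / (log₂ 16 − log₂ 8) = 62 / (4 − 3) = 62.000 ms/bit
  a = 489 − 62.000 × 3 = 303.000 ms
Then RT(10) = 303.000 + 62.000 × log₂ 10 = 303.000 + 62.000 × 3.3219 ≈ 508.960 ms.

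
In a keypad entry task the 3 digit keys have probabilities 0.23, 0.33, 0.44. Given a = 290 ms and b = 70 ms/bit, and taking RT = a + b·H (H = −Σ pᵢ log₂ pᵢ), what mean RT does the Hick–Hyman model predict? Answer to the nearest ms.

Entropy contributions −pᵢ log₂ pᵢ: 0.4877, 0.5278, 0.5211; sum H = 1.5366 bits.
RT = a + bH = 290 + 70·1.5366 = 397.56 ms.

398 ms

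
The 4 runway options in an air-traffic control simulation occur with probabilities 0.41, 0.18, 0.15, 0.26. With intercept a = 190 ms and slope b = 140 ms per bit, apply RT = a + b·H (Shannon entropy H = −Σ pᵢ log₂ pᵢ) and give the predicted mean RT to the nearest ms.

454 ms

Entropy contributions −pᵢ log₂ pᵢ: 0.5274, 0.4453, 0.4105, 0.5053; sum H = 1.8885 bits.
RT = a + bH = 190 + 140·1.8885 = 454.39 ms.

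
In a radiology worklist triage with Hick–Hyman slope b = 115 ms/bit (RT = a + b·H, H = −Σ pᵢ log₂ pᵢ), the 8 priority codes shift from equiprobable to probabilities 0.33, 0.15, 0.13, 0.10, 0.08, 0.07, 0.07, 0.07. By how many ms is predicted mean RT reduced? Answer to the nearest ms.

The RT saving is b·ΔH. Equiprobable H₀ = log₂(8) = 3.0000 bits; with the given probabilities H = 2.7504 bits.
b·(H₀ − H) = 115 × (3.0000 − 2.7504) = 28.71 ms.

29 ms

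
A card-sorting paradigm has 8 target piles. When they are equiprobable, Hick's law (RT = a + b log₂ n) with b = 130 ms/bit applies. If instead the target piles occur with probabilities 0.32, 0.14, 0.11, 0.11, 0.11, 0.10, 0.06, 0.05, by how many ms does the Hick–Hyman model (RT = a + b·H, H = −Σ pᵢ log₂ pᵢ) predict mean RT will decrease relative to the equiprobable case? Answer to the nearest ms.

The RT saving is b·ΔH. Equiprobable H₀ = log₂(8) = 3.0000 bits; with the given probabilities H = 2.7658 bits.
b·(H₀ − H) = 130 × (3.0000 − 2.7658) = 30.44 ms.

30 ms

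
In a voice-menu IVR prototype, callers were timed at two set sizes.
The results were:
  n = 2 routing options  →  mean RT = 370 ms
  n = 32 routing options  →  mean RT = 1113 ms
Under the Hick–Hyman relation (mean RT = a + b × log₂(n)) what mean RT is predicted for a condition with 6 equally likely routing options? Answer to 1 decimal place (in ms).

664.4 ms

RT is linear in log₂ n, so two points fix the line:
  b = (1113 − 370) / (log₂ 32 − log₂ 2) = 743 / (5 − 1) = 185.750 ms/bit
  a = 370 − 185.750 × 1 = 184.250 ms
Then RT(6) = 184.250 + 185.750 × log₂ 6 = 184.250 + 185.750 × 2.5850 ≈ 664.407 ms.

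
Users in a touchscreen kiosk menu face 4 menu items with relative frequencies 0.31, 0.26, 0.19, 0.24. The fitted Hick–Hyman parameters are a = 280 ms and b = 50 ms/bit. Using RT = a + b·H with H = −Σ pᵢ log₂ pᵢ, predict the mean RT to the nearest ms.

379 ms

H = 0.31·log₂(1/0.31) + 0.26·log₂(1/0.26) + 0.19·log₂(1/0.19) + 0.24·log₂(1/0.24) = 1.9784 bits.
RT = 280 + 50 × 1.9784 = 378.92 ms.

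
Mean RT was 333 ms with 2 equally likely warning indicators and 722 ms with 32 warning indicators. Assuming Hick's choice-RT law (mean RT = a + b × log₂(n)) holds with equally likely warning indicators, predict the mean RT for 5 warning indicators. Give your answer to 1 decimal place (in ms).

461.6 ms

Solve the two-equation system in a and b:
  b = (722 − 333) / (log₂ 32 − log₂ 2) = 389 / (5 − 1) = 97.250 ms/bit
  a = 333 − 97.250 × 1 = 235.750 ms
Then RT(5) = 235.750 + 97.250 × log₂ 5 = 235.750 + 97.250 × 2.3219 ≈ 461.558 ms.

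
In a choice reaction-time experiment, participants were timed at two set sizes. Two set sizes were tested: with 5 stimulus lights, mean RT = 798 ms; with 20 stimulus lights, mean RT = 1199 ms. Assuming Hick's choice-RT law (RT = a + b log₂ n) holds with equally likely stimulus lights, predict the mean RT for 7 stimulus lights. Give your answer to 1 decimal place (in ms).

895.3 ms

Solve the two-equation system in a and b:
  b = (1199 − 798) / (log₂ 20 − log₂ 5) = 401 / (4.3219 − 2.3219) = 200.500 ms/bit
  a = 798 − 200.500 × 2.3219 = 332.453 ms
Then RT(7) = 332.453 + 200.500 × log₂ 7 = 332.453 + 200.500 × 2.8074 ≈ 895.328 ms.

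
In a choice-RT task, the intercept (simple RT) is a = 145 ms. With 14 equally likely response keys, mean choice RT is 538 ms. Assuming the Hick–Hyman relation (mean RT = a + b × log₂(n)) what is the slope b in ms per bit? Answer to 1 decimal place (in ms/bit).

103.2 ms/bit

14 alternatives carry log₂ 14 = 3.8074 bits; the choice cost is 538 − 145 = 393 ms, so b = 393/3.8074 = 103.221 ms/bit.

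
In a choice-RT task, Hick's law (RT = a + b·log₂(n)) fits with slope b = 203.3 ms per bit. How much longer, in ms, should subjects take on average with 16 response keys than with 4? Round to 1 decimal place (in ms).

ΔRT = (a + b log₂ n₂) − (a + b log₂ n₁) = b·(log₂ n₂ − log₂ n₁).
log₂(16) − log₂(4) = log₂(16/4) = log₂(4) = 2.
ΔRT = 203.3 × 2.0000 = 406.600 ms.

406.6 ms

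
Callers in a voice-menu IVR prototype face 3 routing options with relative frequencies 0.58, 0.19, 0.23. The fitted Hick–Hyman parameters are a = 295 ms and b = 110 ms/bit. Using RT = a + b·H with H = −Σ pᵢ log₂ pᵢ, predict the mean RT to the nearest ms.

Entropy contributions −pᵢ log₂ pᵢ: 0.4558, 0.4552, 0.4877; sum H = 1.3987 bits.
RT = a + bH = 295 + 110·1.3987 = 448.86 ms.

449 ms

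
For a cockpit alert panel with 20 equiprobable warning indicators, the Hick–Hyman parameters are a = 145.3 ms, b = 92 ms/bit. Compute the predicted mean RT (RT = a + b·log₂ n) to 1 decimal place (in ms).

542.9 ms

log₂(20) = 4.3219 bits, so RT = 145.3 + 92 × 4.3219 ≈ 542.917 ms.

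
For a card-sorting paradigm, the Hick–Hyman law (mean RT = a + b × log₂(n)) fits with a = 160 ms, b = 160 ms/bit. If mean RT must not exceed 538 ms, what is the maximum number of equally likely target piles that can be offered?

160·log₂ n ≤ 538 − 160 = 378, giving log₂ n ≤ 2.3625 and n ≤ 5.143. The largest whole number is 5.

5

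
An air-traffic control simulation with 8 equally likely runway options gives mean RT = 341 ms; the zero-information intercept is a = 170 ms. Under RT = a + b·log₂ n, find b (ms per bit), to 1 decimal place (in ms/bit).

57.0 ms/bit

b = (341 − 170) / log₂(8) = 171 / 3 = 57.000 ms/bit.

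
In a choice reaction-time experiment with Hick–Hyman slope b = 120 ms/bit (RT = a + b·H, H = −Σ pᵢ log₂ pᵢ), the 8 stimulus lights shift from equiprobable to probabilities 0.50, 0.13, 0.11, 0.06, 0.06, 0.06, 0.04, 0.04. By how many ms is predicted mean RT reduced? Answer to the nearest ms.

80 ms

The RT saving is b·ΔH. Equiprobable H₀ = log₂(8) = 3.0000 bits; with the given probabilities H = 2.3350 bits.
b·(H₀ − H) = 120 × (3.0000 − 2.3350) = 79.80 ms.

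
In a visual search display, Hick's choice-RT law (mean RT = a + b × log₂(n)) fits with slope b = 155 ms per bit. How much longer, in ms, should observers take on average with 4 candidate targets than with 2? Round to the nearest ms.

ΔRT = (a + b log₂ n₂) − (a + b log₂ n₁) = b·(log₂ n₂ − log₂ n₁).
log₂(4) − log₂(2) = log₂(4/2) = log₂(2) = 1.
ΔRT = 155 × 1.0000 = 155.000 ms.

155 ms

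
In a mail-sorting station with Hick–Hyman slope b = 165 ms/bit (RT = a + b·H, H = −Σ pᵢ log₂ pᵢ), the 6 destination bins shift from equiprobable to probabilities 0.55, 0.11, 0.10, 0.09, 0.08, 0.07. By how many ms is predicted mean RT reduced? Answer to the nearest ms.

92 ms

The RT saving is b·ΔH. Equiprobable H₀ = log₂(6) = 2.5850 bits; with the given probabilities H = 2.0296 bits.
b·(H₀ − H) = 165 × (2.5850 − 2.0296) = 91.64 ms.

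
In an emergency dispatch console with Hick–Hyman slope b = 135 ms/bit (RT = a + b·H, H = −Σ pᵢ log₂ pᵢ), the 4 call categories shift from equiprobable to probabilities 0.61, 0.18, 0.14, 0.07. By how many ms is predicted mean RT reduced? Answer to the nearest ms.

Equiprobable entropy H₀ = log₂ 4 = 2.0000 bits.
Skewed entropy H = −Σ pᵢ log₂ pᵢ = 1.5460 bits.
ΔRT = b·(H₀ − H) = 135 × 0.4540 = 61.29 ms.

61 ms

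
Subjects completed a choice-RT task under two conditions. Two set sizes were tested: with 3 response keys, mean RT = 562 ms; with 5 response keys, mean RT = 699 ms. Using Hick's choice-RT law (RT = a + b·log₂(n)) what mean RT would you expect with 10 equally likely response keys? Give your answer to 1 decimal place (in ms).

884.9 ms

Solve the two-equation system in a and b:
  b = (699 − 562) / (log₂ 5 − log₂ 3) = 137 / (2.3219 − 1.5850) = 185.897 ms/bit
  a = 562 − 185.897 × 1.5850 = 267.360 ms
Then RT(10) = 267.360 + 185.897 × log₂ 10 = 267.360 + 185.897 × 3.3219 ≈ 884.897 ms.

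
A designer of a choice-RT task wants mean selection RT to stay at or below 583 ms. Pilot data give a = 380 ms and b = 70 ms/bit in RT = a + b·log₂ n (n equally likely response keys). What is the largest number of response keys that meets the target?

7

Set 380 + 70·log₂ n ≤ 583 → log₂ n ≤ (583 − 380)/70 = 2.9000.
So n ≤ 2^2.9000 = 7.464; the largest integer n is 7.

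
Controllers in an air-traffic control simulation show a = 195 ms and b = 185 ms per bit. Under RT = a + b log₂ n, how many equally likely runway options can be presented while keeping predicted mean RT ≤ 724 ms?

7

185·log₂ n ≤ 724 − 195 = 529, giving log₂ n ≤ 2.8595 and n ≤ 7.257. The largest whole number is 7.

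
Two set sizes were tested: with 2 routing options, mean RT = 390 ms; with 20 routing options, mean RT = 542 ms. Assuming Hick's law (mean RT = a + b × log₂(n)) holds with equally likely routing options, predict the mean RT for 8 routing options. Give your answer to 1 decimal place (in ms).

481.5 ms

Fit slope and intercept:
  b = (542 − 390) / (log₂ 20 − log₂ 2) = 152 / (4.3219 − 1) = 45.757 ms/bit
  a = 390 − 45.757 × 1 = 344.243 ms
Then RT(8) = 344.243 + 45.757 × log₂ 8 = 344.243 + 45.757 × 3 ≈ 481.513 ms.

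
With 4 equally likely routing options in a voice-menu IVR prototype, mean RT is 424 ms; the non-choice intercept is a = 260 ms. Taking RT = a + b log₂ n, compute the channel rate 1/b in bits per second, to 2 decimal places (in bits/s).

b = (424 − 260)/log₂ 4 = 164/2 = 82.000 ms per bit = 0.08200 s/bit; the reciprocal is 12.195 bits/s.

12.20 bits/s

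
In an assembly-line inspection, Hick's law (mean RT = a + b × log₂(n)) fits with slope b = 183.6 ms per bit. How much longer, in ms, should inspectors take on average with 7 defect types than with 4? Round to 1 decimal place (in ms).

Only the slope matters, since a is common to both: ΔRT = b·log₂(n₂/n₁).
log₂(7) − log₂(4) = 2.8074 − 2 = 0.8074.
ΔRT = 183.6 × 0.8074 = 148.230 ms.

148.2 ms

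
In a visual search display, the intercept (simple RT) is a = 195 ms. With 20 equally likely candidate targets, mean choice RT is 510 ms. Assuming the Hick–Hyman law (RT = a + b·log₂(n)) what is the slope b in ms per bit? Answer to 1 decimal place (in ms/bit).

72.9 ms/bit

20 alternatives carry log₂ 20 = 4.3219 bits; the choice cost is 510 − 195 = 315 ms, so b = 315/4.3219 = 72.884 ms/bit.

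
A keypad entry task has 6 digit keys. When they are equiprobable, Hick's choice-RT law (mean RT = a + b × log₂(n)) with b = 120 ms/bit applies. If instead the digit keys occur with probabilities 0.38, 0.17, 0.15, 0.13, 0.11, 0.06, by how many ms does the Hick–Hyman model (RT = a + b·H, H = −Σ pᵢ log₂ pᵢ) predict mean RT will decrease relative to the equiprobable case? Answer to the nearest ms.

28 ms

The RT saving is b·ΔH. Equiprobable H₀ = log₂(6) = 2.5850 bits; with the given probabilities H = 2.3520 bits.
b·(H₀ − H) = 120 × (2.5850 − 2.3520) = 27.95 ms.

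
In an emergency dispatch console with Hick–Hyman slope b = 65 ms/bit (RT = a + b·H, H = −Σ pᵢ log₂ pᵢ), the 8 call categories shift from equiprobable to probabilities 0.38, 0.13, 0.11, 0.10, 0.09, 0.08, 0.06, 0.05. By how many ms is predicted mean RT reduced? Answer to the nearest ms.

The RT saving is b·ΔH. Equiprobable H₀ = log₂(8) = 3.0000 bits; with the given probabilities H = 2.6594 bits.
b·(H₀ − H) = 65 × (3.0000 − 2.6594) = 22.14 ms.

22 ms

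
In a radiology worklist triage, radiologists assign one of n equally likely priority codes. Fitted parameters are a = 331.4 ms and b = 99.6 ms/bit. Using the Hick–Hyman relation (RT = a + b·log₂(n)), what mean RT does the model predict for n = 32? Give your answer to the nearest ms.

829 ms

log₂(32) = 5 bits, so RT = 331.4 + 99.6 × 5 ≈ 829.400 ms.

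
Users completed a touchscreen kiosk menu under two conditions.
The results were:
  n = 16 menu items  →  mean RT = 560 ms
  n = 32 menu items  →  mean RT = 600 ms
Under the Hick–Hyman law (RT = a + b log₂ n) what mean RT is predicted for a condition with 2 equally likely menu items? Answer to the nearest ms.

440 ms

RT is linear in log₂ n, so two points fix the line:
  b = (600 − 560) / (log₂ 32 − log₂ 16) = 40 / (5 − 4) = 40 ms/bit
  a = 560 − 40 × 4 = 400 ms
Then RT(2) = 400 + 40 × log₂ 2 = 400 + 40 × 1 ≈ 440.000 ms.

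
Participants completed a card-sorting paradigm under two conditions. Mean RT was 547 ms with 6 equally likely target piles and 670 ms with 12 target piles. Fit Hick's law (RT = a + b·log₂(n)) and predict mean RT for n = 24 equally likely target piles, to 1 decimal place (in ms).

Fit slope and intercept:
  b = (670 − 547) / (log₂ 12 − log₂ 6) = 123 / (3.5850 − 2.5850) = 123.000 ms/bit
  a = 547 − 123.000 × 2.5850 = 229.050 ms
Then RT(24) = 229.050 + 123.000 × log₂ 24 = 229.050 + 123.000 × 4.5850 ≈ 793.000 ms.

793.0 ms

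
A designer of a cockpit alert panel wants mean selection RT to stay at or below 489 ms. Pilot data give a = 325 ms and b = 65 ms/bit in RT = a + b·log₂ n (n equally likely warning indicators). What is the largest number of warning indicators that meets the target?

5

Set 325 + 65·log₂ n ≤ 489 → log₂ n ≤ (489 − 325)/65 = 2.5231.
So n ≤ 2^2.5231 = 5.748; the largest integer n is 5.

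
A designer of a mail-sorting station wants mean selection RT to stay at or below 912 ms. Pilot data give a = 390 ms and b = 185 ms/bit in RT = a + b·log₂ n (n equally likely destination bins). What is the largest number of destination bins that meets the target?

7

Information budget: (912 − 390)/185 = 2.8216 bits, so n ≤ 2^2.8216 = 7.070 → at most 7.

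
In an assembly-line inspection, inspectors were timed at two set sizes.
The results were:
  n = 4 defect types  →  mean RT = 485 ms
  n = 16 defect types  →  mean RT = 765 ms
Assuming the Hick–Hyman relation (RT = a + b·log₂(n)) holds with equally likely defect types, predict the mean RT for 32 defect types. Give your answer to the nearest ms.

905 ms

Fit slope and intercept:
  b = (765 − 485) / (log₂ 16 − log₂ 4) = 280 / (4 − 2) = 140 ms/bit
  a = 485 − 140 × 2 = 205 ms
Then RT(32) = 205 + 140 × log₂ 32 = 205 + 140 × 5 ≈ 905.000 ms.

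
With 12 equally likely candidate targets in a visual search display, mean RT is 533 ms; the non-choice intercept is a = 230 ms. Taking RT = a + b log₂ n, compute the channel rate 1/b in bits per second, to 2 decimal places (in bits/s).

Choice component = 533 − 230 = 303 ms over log₂(12) = 3.5850 bits.
b = 303 / 3.5850 = 84.520 ms/bit, so 1/b = 11.832 bits/s.

11.83 bits/s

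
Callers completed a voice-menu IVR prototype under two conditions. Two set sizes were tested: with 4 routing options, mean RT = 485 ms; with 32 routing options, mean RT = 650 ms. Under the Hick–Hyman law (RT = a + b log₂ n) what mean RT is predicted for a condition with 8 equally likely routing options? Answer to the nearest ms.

540 ms

RT is linear in log₂ n, so two points fix the line:
  b = (650 − 485) / (log₂ 32 − log₂ 4) = 165 / (5 − 2) = 55 ms/bit
  a = 485 − 55 × 2 = 375 ms
Then RT(8) = 375 + 55 × log₂ 8 = 375 + 55 × 3 ≈ 540.000 ms.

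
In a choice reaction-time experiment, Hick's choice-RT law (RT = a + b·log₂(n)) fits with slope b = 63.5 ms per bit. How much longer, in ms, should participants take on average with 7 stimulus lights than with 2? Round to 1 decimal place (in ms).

114.8 ms

The intercept a cancels: ΔRT = b·(log₂ n₂ − log₂ n₁) = b·log₂(n₂/n₁).
log₂(7) − log₂(2) = 2.8074 − 1 = 1.8074.
ΔRT = 63.5 × 1.8074 = 114.767 ms.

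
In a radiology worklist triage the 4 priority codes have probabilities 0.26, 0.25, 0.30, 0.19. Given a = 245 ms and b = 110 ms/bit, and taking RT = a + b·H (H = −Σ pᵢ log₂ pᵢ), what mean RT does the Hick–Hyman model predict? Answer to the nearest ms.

Entropy contributions −pᵢ log₂ pᵢ: 0.5053, 0.5000, 0.5211, 0.4552; sum H = 1.9816 bits.
RT = a + bH = 245 + 110·1.9816 = 462.98 ms.

463 ms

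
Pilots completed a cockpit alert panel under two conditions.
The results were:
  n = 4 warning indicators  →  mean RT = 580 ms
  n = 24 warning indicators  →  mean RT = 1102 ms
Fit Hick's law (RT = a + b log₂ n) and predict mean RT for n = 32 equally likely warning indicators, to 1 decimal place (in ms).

1185.8 ms

Fit slope and intercept:
  b = (1102 − 580) / (log₂ 24 − log₂ 4) = 522 / (4.5850 − 2) = 201.937 ms/bit
  a = 580 − 201.937 × 2 = 176.126 ms
Then RT(32) = 176.126 + 201.937 × log₂ 32 = 176.126 + 201.937 × 5 ≈ 1185.811 ms.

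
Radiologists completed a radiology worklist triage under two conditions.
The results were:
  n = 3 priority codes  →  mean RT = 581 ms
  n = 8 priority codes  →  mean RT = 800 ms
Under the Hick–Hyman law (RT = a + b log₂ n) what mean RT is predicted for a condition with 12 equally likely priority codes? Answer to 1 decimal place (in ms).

890.5 ms

RT is linear in log₂ n, so two points fix the line:
  b = (800 − 581) / (log₂ 8 − log₂ 3) = 219 / (3 − 1.5850) = 154.766 ms/bit
  a = 581 − 154.766 × 1.5850 = 335.701 ms
Then RT(12) = 335.701 + 154.766 × log₂ 12 = 335.701 + 154.766 × 3.5850 ≈ 890.532 ms.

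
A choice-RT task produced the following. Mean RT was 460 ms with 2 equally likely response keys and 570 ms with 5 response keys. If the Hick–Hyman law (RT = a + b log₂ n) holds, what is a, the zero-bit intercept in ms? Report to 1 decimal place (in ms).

376.8 ms

Slope: b = (570 − 460) / (log₂ 5 − log₂ 2) = 110/1.3219 = 83.212 ms/bit.
Intercept: a = 460 − 83.212·log₂(2) = 376.788 ms.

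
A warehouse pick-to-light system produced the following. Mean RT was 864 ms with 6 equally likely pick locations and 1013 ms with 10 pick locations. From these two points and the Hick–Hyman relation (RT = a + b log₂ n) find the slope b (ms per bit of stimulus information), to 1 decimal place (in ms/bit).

202.2 ms/bit

The slope on a log₂ axis is (1013 − 864) / (3.3219 − 2.5850) = 202.180 ms/bit.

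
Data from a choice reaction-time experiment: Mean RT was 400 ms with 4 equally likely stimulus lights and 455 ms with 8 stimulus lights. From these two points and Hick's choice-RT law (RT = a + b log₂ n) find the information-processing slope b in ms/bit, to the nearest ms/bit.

55 ms/bit

b = (RT₂ − RT₁)/(log₂ n₂ − log₂ n₁) = (455 − 400)/(3 − 2) = 55 ms/bit.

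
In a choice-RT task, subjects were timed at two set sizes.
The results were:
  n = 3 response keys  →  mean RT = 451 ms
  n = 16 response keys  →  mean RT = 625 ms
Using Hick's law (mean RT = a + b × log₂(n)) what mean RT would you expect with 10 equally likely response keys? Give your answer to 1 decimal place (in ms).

RT is linear in log₂ n, so two points fix the line:
  b = (625 − 451) / (log₂ 16 − log₂ 3) = 174 / (4 − 1.5850) = 72.049 ms/bit
  a = 451 − 72.049 × 1.5850 = 336.806 ms
Then RT(10) = 336.806 + 72.049 × log₂ 10 = 336.806 + 72.049 × 3.3219 ≈ 576.146 ms.

576.1 ms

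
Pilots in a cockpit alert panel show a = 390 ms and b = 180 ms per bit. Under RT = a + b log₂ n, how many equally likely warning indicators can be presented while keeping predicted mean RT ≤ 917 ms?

180·log₂ n ≤ 917 − 390 = 527, giving log₂ n ≤ 2.9278 and n ≤ 7.609. The largest whole number is 7.

7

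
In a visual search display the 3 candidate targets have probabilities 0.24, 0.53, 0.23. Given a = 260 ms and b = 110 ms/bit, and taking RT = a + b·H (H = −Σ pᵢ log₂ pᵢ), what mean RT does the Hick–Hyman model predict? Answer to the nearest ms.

Entropy contributions −pᵢ log₂ pᵢ: 0.4941, 0.4854, 0.4877; sum H = 1.4672 bits.
RT = a + bH = 260 + 110·1.4672 = 421.40 ms.

421 ms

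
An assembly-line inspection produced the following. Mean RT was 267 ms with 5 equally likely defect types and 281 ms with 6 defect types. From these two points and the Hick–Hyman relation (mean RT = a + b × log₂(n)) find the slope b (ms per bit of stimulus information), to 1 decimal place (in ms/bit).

53.2 ms/bit

b = (RT₂ − RT₁)/(log₂ n₂ − log₂ n₁) = (281 − 267)/(2.5850 − 2.3219) = 53.225 ms/bit.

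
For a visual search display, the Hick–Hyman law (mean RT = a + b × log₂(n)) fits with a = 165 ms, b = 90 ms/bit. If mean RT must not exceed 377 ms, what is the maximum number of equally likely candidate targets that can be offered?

90·log₂ n ≤ 377 − 165 = 212, giving log₂ n ≤ 2.3556 and n ≤ 5.118. The largest whole number is 5.

5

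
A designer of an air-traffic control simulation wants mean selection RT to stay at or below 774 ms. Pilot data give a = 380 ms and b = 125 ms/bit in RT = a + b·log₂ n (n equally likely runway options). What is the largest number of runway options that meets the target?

Information budget: (774 − 380)/125 = 3.1520 bits, so n ≤ 2^3.1520 = 8.889 → at most 8.

8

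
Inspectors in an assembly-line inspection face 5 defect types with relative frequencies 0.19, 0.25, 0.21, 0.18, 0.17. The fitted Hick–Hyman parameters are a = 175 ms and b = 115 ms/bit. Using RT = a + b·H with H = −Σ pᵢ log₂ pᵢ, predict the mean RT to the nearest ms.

H = 0.19·log₂(1/0.19) + 0.25·log₂(1/0.25) + 0.21·log₂(1/0.21) + 0.18·log₂(1/0.18) + 0.17·log₂(1/0.17) = 2.3079 bits.
RT = 175 + 115 × 2.3079 = 440.41 ms.

440 ms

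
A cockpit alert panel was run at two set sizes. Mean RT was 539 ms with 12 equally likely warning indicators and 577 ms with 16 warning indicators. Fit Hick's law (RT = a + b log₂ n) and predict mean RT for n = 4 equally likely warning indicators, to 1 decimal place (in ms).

393.9 ms

With log₂ n on the abscissa the relation is linear; from the two conditions:
  b = (577 − 539) / (log₂ 16 − log₂ 12) = 38 / (4 − 3.5850) = 91.558 ms/bit
  a = 539 − 91.558 × 3.5850 = 210.768 ms
Then RT(4) = 210.768 + 91.558 × log₂ 4 = 210.768 + 91.558 × 2 ≈ 393.884 ms.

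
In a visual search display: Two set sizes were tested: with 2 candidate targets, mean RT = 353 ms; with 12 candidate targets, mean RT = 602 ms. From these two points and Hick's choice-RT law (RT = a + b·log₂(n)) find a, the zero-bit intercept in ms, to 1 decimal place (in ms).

256.7 ms

b = (RT₂ − RT₁)/(log₂ n₂ − log₂ n₁) = (602 − 353)/(3.5850 − 1) = 96.326 ms/bit.
Intercept: a = 353 − 96.326·log₂(2) = 256.674 ms.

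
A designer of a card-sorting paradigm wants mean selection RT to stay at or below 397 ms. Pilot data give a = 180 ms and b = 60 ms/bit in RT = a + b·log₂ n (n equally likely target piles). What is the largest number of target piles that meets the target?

Information budget: (397 − 180)/60 = 3.6167 bits, so n ≤ 2^3.6167 = 12.267 → at most 12.

12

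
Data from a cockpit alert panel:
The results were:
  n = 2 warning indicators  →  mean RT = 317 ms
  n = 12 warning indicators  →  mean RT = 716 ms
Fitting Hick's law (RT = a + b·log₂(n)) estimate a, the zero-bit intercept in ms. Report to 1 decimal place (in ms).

The slope on a log₂ axis is (716 − 317) / (3.5850 − 1) = 154.354 ms/bit.
Intercept: a = 317 − 154.354·log₂(2) = 162.646 ms.

162.6 ms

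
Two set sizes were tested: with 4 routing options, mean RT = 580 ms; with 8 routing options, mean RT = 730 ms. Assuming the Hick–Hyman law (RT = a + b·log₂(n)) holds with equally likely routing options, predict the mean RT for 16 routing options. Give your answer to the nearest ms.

880 ms

Solve the two-equation system in a and b:
  b = (730 − 580) / (log₂ 8 − log₂ 4) = 150 / (3 − 2) = 150 ms/bit
  a = 580 − 150 × 2 = 280 ms
Then RT(16) = 280 + 150 × log₂ 16 = 280 + 150 × 4 ≈ 880.000 ms.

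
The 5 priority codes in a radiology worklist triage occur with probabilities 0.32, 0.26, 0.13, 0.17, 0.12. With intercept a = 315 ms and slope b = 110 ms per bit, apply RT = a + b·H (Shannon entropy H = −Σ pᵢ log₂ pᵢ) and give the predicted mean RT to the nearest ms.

Entropy contributions −pᵢ log₂ pᵢ: 0.5260, 0.5053, 0.3826, 0.4346, 0.3671; sum H = 2.2156 bits.
RT = a + bH = 315 + 110·2.2156 = 558.72 ms.

559 ms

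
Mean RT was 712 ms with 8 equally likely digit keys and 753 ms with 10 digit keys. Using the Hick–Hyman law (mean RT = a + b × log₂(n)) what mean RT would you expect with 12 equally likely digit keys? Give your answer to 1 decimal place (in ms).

With log₂ n on the abscissa the relation is linear; from the two conditions:
  b = (753 − 712) / (log₂ 10 − log₂ 8) = 41 / (3.3219 − 3) = 127.358 ms/bit
  a = 712 − 127.358 × 3 = 329.927 ms
Then RT(12) = 329.927 + 127.358 × log₂ 12 = 329.927 + 127.358 × 3.5850 ≈ 786.499 ms.

786.5 ms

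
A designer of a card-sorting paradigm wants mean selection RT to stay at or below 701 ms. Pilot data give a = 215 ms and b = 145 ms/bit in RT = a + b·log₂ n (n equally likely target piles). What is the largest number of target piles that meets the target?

Information budget: (701 − 215)/145 = 3.3517 bits, so n ≤ 2^3.3517 = 10.209 → at most 10.

10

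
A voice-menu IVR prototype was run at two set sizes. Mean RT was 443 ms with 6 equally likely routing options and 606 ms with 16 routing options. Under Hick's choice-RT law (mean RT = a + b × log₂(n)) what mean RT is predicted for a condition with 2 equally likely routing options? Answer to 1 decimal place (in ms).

260.4 ms

With log₂ n on the abscissa the relation is linear; from the two conditions:
  b = (606 − 443) / (log₂ 16 − log₂ 6) = 163 / (4 − 2.5850) = 115.191 ms/bit
  a = 443 − 115.191 × 2.5850 = 145.235 ms
Then RT(2) = 145.235 + 115.191 × log₂ 2 = 145.235 + 115.191 × 1 ≈ 260.426 ms.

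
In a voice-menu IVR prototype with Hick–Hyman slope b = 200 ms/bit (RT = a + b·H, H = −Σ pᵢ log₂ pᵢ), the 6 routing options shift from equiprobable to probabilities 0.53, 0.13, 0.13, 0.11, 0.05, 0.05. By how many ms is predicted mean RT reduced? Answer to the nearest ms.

The RT saving is b·ΔH. Equiprobable H₀ = log₂(6) = 2.5850 bits; with the given probabilities H = 2.0332 bits.
b·(H₀ − H) = 200 × (2.5850 − 2.0332) = 110.35 ms.

110 ms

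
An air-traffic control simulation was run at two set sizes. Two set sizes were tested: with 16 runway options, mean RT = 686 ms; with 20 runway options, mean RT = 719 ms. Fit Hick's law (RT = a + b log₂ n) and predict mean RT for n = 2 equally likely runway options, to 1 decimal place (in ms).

378.5 ms

With log₂ n on the abscissa the relation is linear; from the two conditions:
  b = (719 − 686) / (log₂ 20 − log₂ 16) = 33 / (4.3219 − 4) = 102.507 ms/bit
  a = 686 − 102.507 × 4 = 275.971 ms
Then RT(2) = 275.971 + 102.507 × log₂ 2 = 275.971 + 102.507 × 1 ≈ 378.478 ms.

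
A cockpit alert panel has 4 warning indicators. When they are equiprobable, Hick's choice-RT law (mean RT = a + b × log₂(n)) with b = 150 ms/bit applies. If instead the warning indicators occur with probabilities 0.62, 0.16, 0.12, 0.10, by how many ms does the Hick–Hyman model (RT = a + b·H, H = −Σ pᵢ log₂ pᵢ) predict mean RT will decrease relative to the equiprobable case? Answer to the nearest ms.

68 ms

Equiprobable entropy H₀ = log₂ 4 = 2.0000 bits.
Skewed entropy H = −Σ pᵢ log₂ pᵢ = 1.5499 bits.
ΔRT = b·(H₀ − H) = 150 × 0.4501 = 67.52 ms.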